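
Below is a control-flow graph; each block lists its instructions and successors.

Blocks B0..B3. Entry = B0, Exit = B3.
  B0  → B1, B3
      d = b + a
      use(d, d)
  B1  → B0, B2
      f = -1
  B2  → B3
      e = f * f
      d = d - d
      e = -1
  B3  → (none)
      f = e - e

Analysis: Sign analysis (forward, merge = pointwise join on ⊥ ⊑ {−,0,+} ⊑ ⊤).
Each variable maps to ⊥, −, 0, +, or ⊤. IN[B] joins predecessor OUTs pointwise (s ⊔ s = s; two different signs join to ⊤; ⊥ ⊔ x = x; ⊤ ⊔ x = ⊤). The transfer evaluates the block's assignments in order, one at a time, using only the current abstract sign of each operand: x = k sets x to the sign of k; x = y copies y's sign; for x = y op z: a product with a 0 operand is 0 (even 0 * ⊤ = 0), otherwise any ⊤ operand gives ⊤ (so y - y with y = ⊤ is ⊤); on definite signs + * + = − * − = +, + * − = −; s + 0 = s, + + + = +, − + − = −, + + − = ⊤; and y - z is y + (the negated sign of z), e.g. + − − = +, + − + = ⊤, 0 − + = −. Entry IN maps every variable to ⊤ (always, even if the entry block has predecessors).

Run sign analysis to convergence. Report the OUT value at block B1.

Fixpoint table:
  B0:   IN=(all ⊤)   OUT=(all ⊤)
  B1:   IN=(all ⊤)   OUT={f:-; rest ⊤}
  B2:   IN={f:-; rest ⊤}   OUT={e:-, f:-; rest ⊤}
  B3:   IN=(all ⊤)   OUT=(all ⊤)

Merge at B1: IN[B1] = OUT[B0] = {a: ⊤, b: ⊤, c: ⊤, d: ⊤, e: ⊤, f: ⊤}
Applying B1's transfer function to that IN value gives OUT[B1] (row B1 above).

Answer: {a: ⊤, b: ⊤, c: ⊤, d: ⊤, e: ⊤, f: -}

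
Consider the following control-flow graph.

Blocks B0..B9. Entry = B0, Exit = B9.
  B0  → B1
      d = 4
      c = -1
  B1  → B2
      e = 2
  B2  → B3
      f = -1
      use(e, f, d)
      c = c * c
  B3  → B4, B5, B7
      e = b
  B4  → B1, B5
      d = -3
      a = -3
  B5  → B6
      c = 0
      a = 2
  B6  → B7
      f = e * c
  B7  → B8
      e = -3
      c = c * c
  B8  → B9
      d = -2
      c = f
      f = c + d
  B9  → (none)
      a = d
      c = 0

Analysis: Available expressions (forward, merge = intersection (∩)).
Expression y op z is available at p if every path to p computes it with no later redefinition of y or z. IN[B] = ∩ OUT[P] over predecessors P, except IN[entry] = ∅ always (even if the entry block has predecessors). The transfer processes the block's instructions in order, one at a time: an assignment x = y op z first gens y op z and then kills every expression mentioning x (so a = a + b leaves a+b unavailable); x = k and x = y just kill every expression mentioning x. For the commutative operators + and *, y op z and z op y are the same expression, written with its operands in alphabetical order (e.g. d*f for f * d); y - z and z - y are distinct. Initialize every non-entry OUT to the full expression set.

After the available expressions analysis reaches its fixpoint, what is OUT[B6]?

Answer: {c*e}

Trace:
Per-block solution:
  B0:   IN={}   OUT={}
  B1:   IN={}   OUT={}
  B2:   IN={}   OUT={}
  B3:   IN={}   OUT={}
  B4:   IN={}   OUT={}
  B5:   IN={}   OUT={}
  B6:   IN={}   OUT={c*e}
  B7:   IN={}   OUT={}
  B8:   IN={}   OUT={c+d}
  B9:   IN={c+d}   OUT={}

Merge at B6: IN[B6] = OUT[B5] = {}
Applying B6's transfer function to that IN value gives OUT[B6] (row B6 above).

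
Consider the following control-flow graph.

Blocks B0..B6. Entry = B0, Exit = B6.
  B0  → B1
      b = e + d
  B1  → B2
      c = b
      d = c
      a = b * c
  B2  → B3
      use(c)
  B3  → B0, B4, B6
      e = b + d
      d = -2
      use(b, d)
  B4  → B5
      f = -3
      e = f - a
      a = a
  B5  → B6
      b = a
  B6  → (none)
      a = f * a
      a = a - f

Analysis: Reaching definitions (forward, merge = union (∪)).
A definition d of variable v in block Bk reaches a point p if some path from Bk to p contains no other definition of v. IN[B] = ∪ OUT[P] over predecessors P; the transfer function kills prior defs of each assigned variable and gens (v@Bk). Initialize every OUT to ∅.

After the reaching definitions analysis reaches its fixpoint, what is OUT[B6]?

Per-block solution:
  B0: | IN={a@B1, b@B0, c@B1, d@B3, e@B3} | OUT={a@B1, b@B0, c@B1, d@B3, e@B3}
  B1: | IN={a@B1, b@B0, c@B1, d@B3, e@B3} | OUT={a@B1, b@B0, c@B1, d@B1, e@B3}
  B2: | IN={a@B1, b@B0, c@B1, d@B1, e@B3} | OUT={a@B1, b@B0, c@B1, d@B1, e@B3}
  B3: | IN={a@B1, b@B0, c@B1, d@B1, e@B3} | OUT={a@B1, b@B0, c@B1, d@B3, e@B3}
  B4: | IN={a@B1, b@B0, c@B1, d@B3, e@B3} | OUT={a@B4, b@B0, c@B1, d@B3, e@B4, f@B4}
  B5: | IN={a@B4, b@B0, c@B1, d@B3, e@B4, f@B4} | OUT={a@B4, b@B5, c@B1, d@B3, e@B4, f@B4}
  B6: | IN={a@B1, a@B4, b@B0, b@B5, c@B1, d@B3, e@B3, e@B4, f@B4} | OUT={a@B6, b@B0, b@B5, c@B1, d@B3, e@B3, e@B4, f@B4}

Merge at B6: IN[B6] = OUT[B3] ⊔ OUT[B5] = {a@B1, a@B4, b@B0, b@B5, c@B1, d@B3, e@B3, e@B4, f@B4}
Applying B6's transfer function to that IN value gives OUT[B6] (row B6 above).

Answer: {a@B6, b@B0, b@B5, c@B1, d@B3, e@B3, e@B4, f@B4}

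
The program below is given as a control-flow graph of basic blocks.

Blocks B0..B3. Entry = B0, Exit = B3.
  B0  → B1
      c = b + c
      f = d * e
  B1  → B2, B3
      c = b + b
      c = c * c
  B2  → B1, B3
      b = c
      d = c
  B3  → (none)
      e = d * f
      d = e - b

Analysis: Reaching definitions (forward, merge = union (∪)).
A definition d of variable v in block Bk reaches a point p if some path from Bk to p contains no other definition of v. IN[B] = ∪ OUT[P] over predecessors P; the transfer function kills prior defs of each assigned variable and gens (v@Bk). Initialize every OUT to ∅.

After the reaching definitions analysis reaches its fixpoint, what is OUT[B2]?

Per-block solution:
  B0:   IN={}   OUT={c@B0, f@B0}
  B1:   IN={b@B2, c@B0, c@B1, d@B2, f@B0}   OUT={b@B2, c@B1, d@B2, f@B0}
  B2:   IN={b@B2, c@B1, d@B2, f@B0}   OUT={b@B2, c@B1, d@B2, f@B0}
  B3:   IN={b@B2, c@B1, d@B2, f@B0}   OUT={b@B2, c@B1, d@B3, e@B3, f@B0}

Merge at B2: IN[B2] = OUT[B1] = {b@B2, c@B1, d@B2, f@B0}
Applying B2's transfer function to that IN value gives OUT[B2] (row B2 above).

Answer: {b@B2, c@B1, d@B2, f@B0}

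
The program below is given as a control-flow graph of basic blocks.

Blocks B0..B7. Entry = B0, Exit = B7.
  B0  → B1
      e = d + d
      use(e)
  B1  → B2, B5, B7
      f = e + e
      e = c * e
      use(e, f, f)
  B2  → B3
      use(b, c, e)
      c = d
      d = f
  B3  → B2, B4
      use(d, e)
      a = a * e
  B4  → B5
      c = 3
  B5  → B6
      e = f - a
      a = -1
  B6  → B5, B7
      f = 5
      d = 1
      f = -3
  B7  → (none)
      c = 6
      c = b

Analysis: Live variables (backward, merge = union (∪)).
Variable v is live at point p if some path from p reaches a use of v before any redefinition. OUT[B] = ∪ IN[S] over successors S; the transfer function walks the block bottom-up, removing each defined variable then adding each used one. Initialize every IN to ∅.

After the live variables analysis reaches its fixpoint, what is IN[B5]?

Answer: {a, b, f}

Trace:
Per-block solution:
  B0:   IN={a, b, c, d}   OUT={a, b, c, d, e}
  B1:   IN={a, b, c, d, e}   OUT={a, b, c, d, e, f}
  B2:   IN={a, b, c, d, e, f}   OUT={a, b, c, d, e, f}
  B3:   IN={a, b, c, d, e, f}   OUT={a, b, c, d, e, f}
  B4:   IN={a, b, f}   OUT={a, b, f}
  B5:   IN={a, b, f}   OUT={a, b}
  B6:   IN={a, b}   OUT={a, b, f}
  B7:   IN={b}   OUT={}

Merge at B5: OUT[B5] = IN[B6] = {a, b}
Applying B5's transfer function to that OUT value gives IN[B5] (row B5 above).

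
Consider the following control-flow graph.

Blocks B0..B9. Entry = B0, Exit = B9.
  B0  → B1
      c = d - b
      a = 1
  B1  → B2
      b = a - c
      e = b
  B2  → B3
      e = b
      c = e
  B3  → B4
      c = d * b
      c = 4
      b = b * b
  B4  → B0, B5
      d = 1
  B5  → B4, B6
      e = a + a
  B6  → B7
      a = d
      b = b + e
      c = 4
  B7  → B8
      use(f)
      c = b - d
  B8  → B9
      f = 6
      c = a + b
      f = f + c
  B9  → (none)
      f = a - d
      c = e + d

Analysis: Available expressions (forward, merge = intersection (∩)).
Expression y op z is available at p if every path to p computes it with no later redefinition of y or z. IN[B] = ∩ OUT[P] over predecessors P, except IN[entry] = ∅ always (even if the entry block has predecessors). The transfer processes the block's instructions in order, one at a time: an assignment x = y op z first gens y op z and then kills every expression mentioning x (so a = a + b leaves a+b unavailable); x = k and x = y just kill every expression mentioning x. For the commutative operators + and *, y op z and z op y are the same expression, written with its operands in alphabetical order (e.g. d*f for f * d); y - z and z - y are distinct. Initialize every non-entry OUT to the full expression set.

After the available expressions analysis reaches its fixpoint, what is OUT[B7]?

Fixpoint table:
  B0:  IN={}  OUT={d-b}
  B1:  IN={d-b}  OUT={a-c}
  B2:  IN={a-c}  OUT={}
  B3:  IN={}  OUT={}
  B4:  IN={}  OUT={}
  B5:  IN={}  OUT={a+a}
  B6:  IN={a+a}  OUT={}
  B7:  IN={}  OUT={b-d}
  B8:  IN={b-d}  OUT={a+b, b-d}
  B9:  IN={a+b, b-d}  OUT={a+b, a-d, b-d, d+e}

Merge at B7: IN[B7] = OUT[B6] = {}
Applying B7's transfer function to that IN value gives OUT[B7] (row B7 above).

Answer: {b-d}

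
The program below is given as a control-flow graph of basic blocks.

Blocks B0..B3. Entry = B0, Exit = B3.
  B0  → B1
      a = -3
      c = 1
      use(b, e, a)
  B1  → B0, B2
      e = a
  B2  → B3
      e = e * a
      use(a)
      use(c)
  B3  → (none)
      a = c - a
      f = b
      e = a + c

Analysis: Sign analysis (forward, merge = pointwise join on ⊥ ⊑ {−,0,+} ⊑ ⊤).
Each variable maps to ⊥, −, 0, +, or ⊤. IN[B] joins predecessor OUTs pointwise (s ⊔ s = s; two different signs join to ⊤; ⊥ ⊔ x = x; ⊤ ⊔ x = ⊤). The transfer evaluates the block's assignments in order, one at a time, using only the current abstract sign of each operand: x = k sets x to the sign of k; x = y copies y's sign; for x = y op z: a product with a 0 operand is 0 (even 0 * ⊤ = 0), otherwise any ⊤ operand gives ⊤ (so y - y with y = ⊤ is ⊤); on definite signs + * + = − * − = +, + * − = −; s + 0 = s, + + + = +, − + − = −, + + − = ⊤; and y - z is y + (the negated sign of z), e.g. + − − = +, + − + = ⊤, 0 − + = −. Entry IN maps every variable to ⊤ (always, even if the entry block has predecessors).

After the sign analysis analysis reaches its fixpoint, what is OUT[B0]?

Answer: {a: -, b: ⊤, c: +, d: ⊤, e: ⊤, f: ⊤}

Derivation:
Fixpoint table:
  B0: | IN=(all ⊤) | OUT={a:-, c:+; rest ⊤}
  B1: | IN={a:-, c:+; rest ⊤} | OUT={a:-, c:+, e:-; rest ⊤}
  B2: | IN={a:-, c:+, e:-; rest ⊤} | OUT={a:-, c:+, e:+; rest ⊤}
  B3: | IN={a:-, c:+, e:+; rest ⊤} | OUT={a:+, c:+, e:+; rest ⊤}

Merge at B0 (entry node, so the boundary value (all ⊤) is joined with the incoming edge(s)): IN[B0] = (all ⊤) ⊔ OUT[B1] = {a: ⊤, b: ⊤, c: ⊤, d: ⊤, e: ⊤, f: ⊤}
Applying B0's transfer function to that IN value gives OUT[B0] (row B0 above).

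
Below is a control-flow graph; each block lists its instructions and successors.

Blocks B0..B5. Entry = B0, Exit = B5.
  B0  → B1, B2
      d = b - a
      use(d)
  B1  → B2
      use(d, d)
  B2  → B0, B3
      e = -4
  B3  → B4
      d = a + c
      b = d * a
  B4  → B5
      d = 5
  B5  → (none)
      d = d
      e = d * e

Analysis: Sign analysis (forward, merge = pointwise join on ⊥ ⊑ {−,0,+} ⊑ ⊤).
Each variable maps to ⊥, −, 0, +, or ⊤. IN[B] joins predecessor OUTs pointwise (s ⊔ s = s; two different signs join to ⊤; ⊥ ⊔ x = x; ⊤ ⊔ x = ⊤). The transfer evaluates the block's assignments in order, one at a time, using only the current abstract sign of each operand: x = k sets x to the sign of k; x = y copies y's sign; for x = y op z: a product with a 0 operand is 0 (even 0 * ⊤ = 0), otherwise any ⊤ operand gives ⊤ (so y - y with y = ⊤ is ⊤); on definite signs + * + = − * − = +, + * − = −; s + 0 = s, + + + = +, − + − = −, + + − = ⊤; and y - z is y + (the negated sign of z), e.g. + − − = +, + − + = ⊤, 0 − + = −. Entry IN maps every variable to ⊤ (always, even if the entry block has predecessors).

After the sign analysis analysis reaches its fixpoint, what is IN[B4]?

Converged values:
  B0: | IN=(all ⊤) | OUT=(all ⊤)
  B1: | IN=(all ⊤) | OUT=(all ⊤)
  B2: | IN=(all ⊤) | OUT={e:-; rest ⊤}
  B3: | IN={e:-; rest ⊤} | OUT={e:-; rest ⊤}
  B4: | IN={e:-; rest ⊤} | OUT={d:+, e:-; rest ⊤}
  B5: | IN={d:+, e:-; rest ⊤} | OUT={d:+, e:-; rest ⊤}

Merge at B4: IN[B4] = OUT[B3] = {a: ⊤, b: ⊤, c: ⊤, d: ⊤, e: -, f: ⊤}

Answer: {a: ⊤, b: ⊤, c: ⊤, d: ⊤, e: -, f: ⊤}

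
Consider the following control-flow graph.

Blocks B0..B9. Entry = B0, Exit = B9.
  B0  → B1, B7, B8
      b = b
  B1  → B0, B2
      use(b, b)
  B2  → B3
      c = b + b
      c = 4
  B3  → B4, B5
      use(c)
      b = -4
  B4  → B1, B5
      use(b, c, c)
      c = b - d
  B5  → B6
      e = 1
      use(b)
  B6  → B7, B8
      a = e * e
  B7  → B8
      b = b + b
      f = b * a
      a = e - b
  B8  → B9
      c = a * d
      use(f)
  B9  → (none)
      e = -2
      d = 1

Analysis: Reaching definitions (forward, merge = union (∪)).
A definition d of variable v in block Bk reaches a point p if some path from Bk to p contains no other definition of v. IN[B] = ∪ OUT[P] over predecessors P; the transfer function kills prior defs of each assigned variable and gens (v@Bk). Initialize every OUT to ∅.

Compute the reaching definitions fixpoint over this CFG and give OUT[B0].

Converged values:
  B0:  IN={b@B0, b@B3, c@B4}  OUT={b@B0, c@B4}
  B1:  IN={b@B0, b@B3, c@B4}  OUT={b@B0, b@B3, c@B4}
  B2:  IN={b@B0, b@B3, c@B4}  OUT={b@B0, b@B3, c@B2}
  B3:  IN={b@B0, b@B3, c@B2}  OUT={b@B3, c@B2}
  B4:  IN={b@B3, c@B2}  OUT={b@B3, c@B4}
  B5:  IN={b@B3, c@B2, c@B4}  OUT={b@B3, c@B2, c@B4, e@B5}
  B6:  IN={b@B3, c@B2, c@B4, e@B5}  OUT={a@B6, b@B3, c@B2, c@B4, e@B5}
  B7:  IN={a@B6, b@B0, b@B3, c@B2, c@B4, e@B5}  OUT={a@B7, b@B7, c@B2, c@B4, e@B5, f@B7}
  B8:  IN={a@B6, a@B7, b@B0, b@B3, b@B7, c@B2, c@B4, e@B5, f@B7}  OUT={a@B6, a@B7, b@B0, b@B3, b@B7, c@B8, e@B5, f@B7}
  B9:  IN={a@B6, a@B7, b@B0, b@B3, b@B7, c@B8, e@B5, f@B7}  OUT={a@B6, a@B7, b@B0, b@B3, b@B7, c@B8, d@B9, e@B9, f@B7}

Merge at B0 (entry node, so the boundary value {} is joined with the incoming edge(s)): IN[B0] = {} ⊔ OUT[B1] = {b@B0, b@B3, c@B4}
Applying B0's transfer function to that IN value gives OUT[B0] (row B0 above).

Answer: {b@B0, c@B4}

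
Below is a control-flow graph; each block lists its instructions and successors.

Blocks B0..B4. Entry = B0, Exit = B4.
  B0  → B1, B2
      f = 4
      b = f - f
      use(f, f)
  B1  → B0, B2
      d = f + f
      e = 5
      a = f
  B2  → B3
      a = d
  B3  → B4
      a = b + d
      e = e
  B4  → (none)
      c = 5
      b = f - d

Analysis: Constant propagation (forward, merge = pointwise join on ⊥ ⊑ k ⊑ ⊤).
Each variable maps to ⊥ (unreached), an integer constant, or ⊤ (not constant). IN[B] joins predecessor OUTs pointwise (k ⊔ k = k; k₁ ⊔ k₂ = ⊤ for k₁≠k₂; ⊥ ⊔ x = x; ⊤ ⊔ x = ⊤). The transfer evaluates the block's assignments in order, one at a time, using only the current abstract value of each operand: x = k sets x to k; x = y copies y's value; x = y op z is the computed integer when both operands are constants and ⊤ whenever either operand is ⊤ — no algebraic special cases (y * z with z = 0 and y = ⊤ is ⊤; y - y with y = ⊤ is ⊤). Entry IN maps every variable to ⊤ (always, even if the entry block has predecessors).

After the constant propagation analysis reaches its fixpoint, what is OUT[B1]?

Answer: {a: 4, b: 0, c: ⊤, d: 8, e: 5, f: 4}

Trace:
Converged values:
  B0:  IN=(all ⊤)  OUT={b:0, f:4; rest ⊤}
  B1:  IN={b:0, f:4; rest ⊤}  OUT={a:4, b:0, d:8, e:5, f:4; rest ⊤}
  B2:  IN={b:0, f:4; rest ⊤}  OUT={b:0, f:4; rest ⊤}
  B3:  IN={b:0, f:4; rest ⊤}  OUT={b:0, f:4; rest ⊤}
  B4:  IN={b:0, f:4; rest ⊤}  OUT={c:5, f:4; rest ⊤}

Merge at B1: IN[B1] = OUT[B0] = {a: ⊤, b: 0, c: ⊤, d: ⊤, e: ⊤, f: 4}
Applying B1's transfer function to that IN value gives OUT[B1] (row B1 above).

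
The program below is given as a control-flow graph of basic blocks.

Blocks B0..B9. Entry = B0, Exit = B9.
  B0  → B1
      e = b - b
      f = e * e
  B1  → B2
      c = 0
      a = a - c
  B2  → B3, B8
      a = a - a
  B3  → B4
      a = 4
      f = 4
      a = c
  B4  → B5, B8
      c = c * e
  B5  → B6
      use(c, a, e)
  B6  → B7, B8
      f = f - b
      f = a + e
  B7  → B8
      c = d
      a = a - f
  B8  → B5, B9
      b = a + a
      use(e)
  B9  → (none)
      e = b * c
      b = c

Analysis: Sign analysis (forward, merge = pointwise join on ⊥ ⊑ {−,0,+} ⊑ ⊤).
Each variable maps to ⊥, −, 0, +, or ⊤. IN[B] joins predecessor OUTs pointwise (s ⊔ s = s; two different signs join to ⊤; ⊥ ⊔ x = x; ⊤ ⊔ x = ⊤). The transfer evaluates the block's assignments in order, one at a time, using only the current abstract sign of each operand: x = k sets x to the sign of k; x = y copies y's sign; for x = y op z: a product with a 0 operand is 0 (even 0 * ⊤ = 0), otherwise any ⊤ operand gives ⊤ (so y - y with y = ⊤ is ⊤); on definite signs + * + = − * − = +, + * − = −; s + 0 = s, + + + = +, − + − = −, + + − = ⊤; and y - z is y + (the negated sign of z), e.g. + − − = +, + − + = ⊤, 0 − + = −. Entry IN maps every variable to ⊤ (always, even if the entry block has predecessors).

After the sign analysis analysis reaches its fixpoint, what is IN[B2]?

Answer: {a: ⊤, b: ⊤, c: 0, d: ⊤, e: ⊤, f: ⊤}

Working:
Converged values:
  B0:   IN=(all ⊤)   OUT=(all ⊤)
  B1:   IN=(all ⊤)   OUT={c:0; rest ⊤}
  B2:   IN={c:0; rest ⊤}   OUT={c:0; rest ⊤}
  B3:   IN={c:0; rest ⊤}   OUT={a:0, c:0, f:+; rest ⊤}
  B4:   IN={a:0, c:0, f:+; rest ⊤}   OUT={a:0, c:0, f:+; rest ⊤}
  B5:   IN=(all ⊤)   OUT=(all ⊤)
  B6:   IN=(all ⊤)   OUT=(all ⊤)
  B7:   IN=(all ⊤)   OUT=(all ⊤)
  B8:   IN=(all ⊤)   OUT=(all ⊤)
  B9:   IN=(all ⊤)   OUT=(all ⊤)

Merge at B2: IN[B2] = OUT[B1] = {a: ⊤, b: ⊤, c: 0, d: ⊤, e: ⊤, f: ⊤}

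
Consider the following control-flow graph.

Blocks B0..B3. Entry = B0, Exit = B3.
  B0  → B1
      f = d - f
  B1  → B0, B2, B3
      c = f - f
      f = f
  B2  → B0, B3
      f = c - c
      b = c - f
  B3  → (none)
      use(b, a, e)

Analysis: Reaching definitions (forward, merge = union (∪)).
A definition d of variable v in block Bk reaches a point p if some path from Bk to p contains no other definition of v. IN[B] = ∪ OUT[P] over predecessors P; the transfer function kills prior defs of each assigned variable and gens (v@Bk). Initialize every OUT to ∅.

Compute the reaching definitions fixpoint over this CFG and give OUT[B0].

Converged values:
  B0:  IN={b@B2, c@B1, f@B1, f@B2}  OUT={b@B2, c@B1, f@B0}
  B1:  IN={b@B2, c@B1, f@B0}  OUT={b@B2, c@B1, f@B1}
  B2:  IN={b@B2, c@B1, f@B1}  OUT={b@B2, c@B1, f@B2}
  B3:  IN={b@B2, c@B1, f@B1, f@B2}  OUT={b@B2, c@B1, f@B1, f@B2}

Merge at B0 (entry node, so the boundary value {} is joined with the incoming edge(s)): IN[B0] = {} ⊔ OUT[B1] ⊔ OUT[B2] = {b@B2, c@B1, f@B1, f@B2}
Applying B0's transfer function to that IN value gives OUT[B0] (row B0 above).

Answer: {b@B2, c@B1, f@B0}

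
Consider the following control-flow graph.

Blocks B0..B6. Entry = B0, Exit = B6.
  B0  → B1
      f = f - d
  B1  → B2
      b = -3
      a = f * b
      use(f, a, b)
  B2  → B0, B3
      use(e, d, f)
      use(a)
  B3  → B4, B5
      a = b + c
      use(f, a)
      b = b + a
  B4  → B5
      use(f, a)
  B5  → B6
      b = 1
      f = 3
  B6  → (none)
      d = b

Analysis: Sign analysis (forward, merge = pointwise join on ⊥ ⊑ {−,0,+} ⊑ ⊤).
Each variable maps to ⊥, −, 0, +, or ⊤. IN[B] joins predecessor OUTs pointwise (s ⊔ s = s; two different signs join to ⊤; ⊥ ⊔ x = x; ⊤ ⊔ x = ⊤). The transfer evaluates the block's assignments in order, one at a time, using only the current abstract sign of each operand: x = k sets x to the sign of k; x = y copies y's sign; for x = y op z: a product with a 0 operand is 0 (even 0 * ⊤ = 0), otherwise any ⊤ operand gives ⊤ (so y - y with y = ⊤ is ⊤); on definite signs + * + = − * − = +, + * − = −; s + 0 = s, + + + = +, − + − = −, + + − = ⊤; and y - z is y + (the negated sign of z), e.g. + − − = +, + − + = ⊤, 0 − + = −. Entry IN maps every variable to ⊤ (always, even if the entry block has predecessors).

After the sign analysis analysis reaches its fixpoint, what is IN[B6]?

Converged values:
  B0:  IN=(all ⊤)  OUT=(all ⊤)
  B1:  IN=(all ⊤)  OUT={b:-; rest ⊤}
  B2:  IN={b:-; rest ⊤}  OUT={b:-; rest ⊤}
  B3:  IN={b:-; rest ⊤}  OUT=(all ⊤)
  B4:  IN=(all ⊤)  OUT=(all ⊤)
  B5:  IN=(all ⊤)  OUT={b:+, f:+; rest ⊤}
  B6:  IN={b:+, f:+; rest ⊤}  OUT={b:+, d:+, f:+; rest ⊤}

Merge at B6: IN[B6] = OUT[B5] = {a: ⊤, b: +, c: ⊤, d: ⊤, e: ⊤, f: +}

Answer: {a: ⊤, b: +, c: ⊤, d: ⊤, e: ⊤, f: +}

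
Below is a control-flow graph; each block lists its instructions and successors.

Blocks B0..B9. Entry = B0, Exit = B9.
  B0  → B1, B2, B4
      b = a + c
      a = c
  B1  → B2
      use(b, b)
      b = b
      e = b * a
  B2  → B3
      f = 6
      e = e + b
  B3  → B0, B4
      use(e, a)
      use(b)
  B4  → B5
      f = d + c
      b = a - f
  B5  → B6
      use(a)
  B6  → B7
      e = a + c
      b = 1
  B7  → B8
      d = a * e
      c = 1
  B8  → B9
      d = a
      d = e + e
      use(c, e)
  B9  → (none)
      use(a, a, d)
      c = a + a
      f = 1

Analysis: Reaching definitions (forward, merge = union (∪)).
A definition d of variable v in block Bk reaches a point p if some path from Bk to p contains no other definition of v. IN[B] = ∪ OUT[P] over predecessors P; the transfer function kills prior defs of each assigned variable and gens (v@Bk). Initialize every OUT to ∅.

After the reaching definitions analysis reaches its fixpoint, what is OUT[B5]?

Answer: {a@B0, b@B4, e@B2, f@B4}

Working:
Fixpoint table:
  B0:  IN={a@B0, b@B0, b@B1, e@B2, f@B2}  OUT={a@B0, b@B0, e@B2, f@B2}
  B1:  IN={a@B0, b@B0, e@B2, f@B2}  OUT={a@B0, b@B1, e@B1, f@B2}
  B2:  IN={a@B0, b@B0, b@B1, e@B1, e@B2, f@B2}  OUT={a@B0, b@B0, b@B1, e@B2, f@B2}
  B3:  IN={a@B0, b@B0, b@B1, e@B2, f@B2}  OUT={a@B0, b@B0, b@B1, e@B2, f@B2}
  B4:  IN={a@B0, b@B0, b@B1, e@B2, f@B2}  OUT={a@B0, b@B4, e@B2, f@B4}
  B5:  IN={a@B0, b@B4, e@B2, f@B4}  OUT={a@B0, b@B4, e@B2, f@B4}
  B6:  IN={a@B0, b@B4, e@B2, f@B4}  OUT={a@B0, b@B6, e@B6, f@B4}
  B7:  IN={a@B0, b@B6, e@B6, f@B4}  OUT={a@B0, b@B6, c@B7, d@B7, e@B6, f@B4}
  B8:  IN={a@B0, b@B6, c@B7, d@B7, e@B6, f@B4}  OUT={a@B0, b@B6, c@B7, d@B8, e@B6, f@B4}
  B9:  IN={a@B0, b@B6, c@B7, d@B8, e@B6, f@B4}  OUT={a@B0, b@B6, c@B9, d@B8, e@B6, f@B9}

Merge at B5: IN[B5] = OUT[B4] = {a@B0, b@B4, e@B2, f@B4}
Applying B5's transfer function to that IN value gives OUT[B5] (row B5 above).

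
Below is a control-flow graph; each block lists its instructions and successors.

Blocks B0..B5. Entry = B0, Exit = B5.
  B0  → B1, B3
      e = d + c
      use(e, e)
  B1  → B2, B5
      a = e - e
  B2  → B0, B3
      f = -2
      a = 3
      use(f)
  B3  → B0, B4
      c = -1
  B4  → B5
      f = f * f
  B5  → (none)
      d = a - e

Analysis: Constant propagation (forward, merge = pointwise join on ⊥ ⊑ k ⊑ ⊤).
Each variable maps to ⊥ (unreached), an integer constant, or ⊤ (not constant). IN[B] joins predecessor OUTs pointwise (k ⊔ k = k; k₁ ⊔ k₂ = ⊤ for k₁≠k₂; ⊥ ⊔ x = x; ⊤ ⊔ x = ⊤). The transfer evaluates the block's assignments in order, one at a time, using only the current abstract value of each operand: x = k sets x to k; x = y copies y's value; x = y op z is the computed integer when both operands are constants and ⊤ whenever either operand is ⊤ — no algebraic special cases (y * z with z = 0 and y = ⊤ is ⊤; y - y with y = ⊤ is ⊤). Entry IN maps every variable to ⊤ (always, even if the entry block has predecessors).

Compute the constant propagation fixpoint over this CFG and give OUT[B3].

Fixpoint table:
  B0:  IN=(all ⊤)  OUT=(all ⊤)
  B1:  IN=(all ⊤)  OUT=(all ⊤)
  B2:  IN=(all ⊤)  OUT={a:3, f:-2; rest ⊤}
  B3:  IN=(all ⊤)  OUT={c:-1; rest ⊤}
  B4:  IN={c:-1; rest ⊤}  OUT={c:-1; rest ⊤}
  B5:  IN=(all ⊤)  OUT=(all ⊤)

Merge at B3: IN[B3] = OUT[B0] ⊔ OUT[B2] = {a: ⊤, b: ⊤, c: ⊤, d: ⊤, e: ⊤, f: ⊤}
Applying B3's transfer function to that IN value gives OUT[B3] (row B3 above).

Answer: {a: ⊤, b: ⊤, c: -1, d: ⊤, e: ⊤, f: ⊤}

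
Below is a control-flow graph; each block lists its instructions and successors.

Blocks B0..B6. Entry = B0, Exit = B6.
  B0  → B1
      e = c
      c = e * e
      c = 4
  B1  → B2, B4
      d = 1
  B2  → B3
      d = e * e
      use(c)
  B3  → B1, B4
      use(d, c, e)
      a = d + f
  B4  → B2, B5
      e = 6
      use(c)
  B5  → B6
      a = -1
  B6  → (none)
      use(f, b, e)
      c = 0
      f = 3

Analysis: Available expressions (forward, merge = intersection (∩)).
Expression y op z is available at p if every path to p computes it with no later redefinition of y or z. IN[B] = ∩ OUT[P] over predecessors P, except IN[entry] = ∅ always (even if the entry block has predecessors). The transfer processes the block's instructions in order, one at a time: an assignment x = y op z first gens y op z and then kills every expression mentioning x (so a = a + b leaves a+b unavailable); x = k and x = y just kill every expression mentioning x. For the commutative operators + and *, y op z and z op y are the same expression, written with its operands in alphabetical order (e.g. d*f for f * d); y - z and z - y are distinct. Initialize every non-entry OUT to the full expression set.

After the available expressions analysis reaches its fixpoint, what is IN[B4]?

Answer: {e*e}

Trace:
Fixpoint table:
  B0:  IN={}  OUT={e*e}
  B1:  IN={e*e}  OUT={e*e}
  B2:  IN={}  OUT={e*e}
  B3:  IN={e*e}  OUT={d+f, e*e}
  B4:  IN={e*e}  OUT={}
  B5:  IN={}  OUT={}
  B6:  IN={}  OUT={}

Merge at B4: IN[B4] = OUT[B1] ∩ OUT[B3] = {e*e}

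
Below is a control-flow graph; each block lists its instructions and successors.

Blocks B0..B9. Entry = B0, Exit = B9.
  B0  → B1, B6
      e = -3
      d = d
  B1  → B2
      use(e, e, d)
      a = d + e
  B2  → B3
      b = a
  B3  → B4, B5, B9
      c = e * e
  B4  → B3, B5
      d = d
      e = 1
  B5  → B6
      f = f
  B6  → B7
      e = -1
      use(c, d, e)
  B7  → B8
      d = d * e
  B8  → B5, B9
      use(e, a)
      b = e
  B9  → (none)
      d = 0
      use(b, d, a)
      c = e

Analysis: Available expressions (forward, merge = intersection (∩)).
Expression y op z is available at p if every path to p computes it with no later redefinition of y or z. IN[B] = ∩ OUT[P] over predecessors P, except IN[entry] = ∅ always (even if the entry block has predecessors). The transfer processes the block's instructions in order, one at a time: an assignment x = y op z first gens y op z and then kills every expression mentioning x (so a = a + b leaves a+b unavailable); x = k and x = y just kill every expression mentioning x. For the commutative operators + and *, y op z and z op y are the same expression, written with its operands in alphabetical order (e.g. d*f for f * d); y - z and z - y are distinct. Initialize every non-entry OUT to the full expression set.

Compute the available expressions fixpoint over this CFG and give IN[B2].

Answer: {d+e}

Trace:
Converged values:
  B0:   IN={}   OUT={}
  B1:   IN={}   OUT={d+e}
  B2:   IN={d+e}   OUT={d+e}
  B3:   IN={}   OUT={e*e}
  B4:   IN={e*e}   OUT={}
  B5:   IN={}   OUT={}
  B6:   IN={}   OUT={}
  B7:   IN={}   OUT={}
  B8:   IN={}   OUT={}
  B9:   IN={}   OUT={}

Merge at B2: IN[B2] = OUT[B1] = {d+e}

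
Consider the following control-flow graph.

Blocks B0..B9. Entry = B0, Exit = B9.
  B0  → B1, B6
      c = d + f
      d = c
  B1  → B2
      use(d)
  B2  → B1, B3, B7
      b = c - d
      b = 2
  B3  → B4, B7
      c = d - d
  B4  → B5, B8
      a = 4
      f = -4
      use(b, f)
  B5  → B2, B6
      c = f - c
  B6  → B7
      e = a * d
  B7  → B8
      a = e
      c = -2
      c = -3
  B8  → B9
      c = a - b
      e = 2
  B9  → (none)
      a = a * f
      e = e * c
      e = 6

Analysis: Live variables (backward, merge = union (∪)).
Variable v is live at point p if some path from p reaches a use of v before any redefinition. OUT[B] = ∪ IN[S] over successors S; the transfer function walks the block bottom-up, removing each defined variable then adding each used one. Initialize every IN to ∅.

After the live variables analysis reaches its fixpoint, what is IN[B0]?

Answer: {a, b, d, e, f}

Derivation:
Fixpoint table:
  B0:  IN={a, b, d, e, f}  OUT={a, b, c, d, e, f}
  B1:  IN={c, d, e, f}  OUT={c, d, e, f}
  B2:  IN={c, d, e, f}  OUT={b, c, d, e, f}
  B3:  IN={b, d, e, f}  OUT={b, c, d, e, f}
  B4:  IN={b, c, d, e}  OUT={a, b, c, d, e, f}
  B5:  IN={a, b, c, d, e, f}  OUT={a, b, c, d, e, f}
  B6:  IN={a, b, d, f}  OUT={b, e, f}
  B7:  IN={b, e, f}  OUT={a, b, f}
  B8:  IN={a, b, f}  OUT={a, c, e, f}
  B9:  IN={a, c, e, f}  OUT={}

Merge at B0: OUT[B0] = IN[B1] ⊔ IN[B6] = {a, b, c, d, e, f}
Applying B0's transfer function to that OUT value gives IN[B0] (row B0 above).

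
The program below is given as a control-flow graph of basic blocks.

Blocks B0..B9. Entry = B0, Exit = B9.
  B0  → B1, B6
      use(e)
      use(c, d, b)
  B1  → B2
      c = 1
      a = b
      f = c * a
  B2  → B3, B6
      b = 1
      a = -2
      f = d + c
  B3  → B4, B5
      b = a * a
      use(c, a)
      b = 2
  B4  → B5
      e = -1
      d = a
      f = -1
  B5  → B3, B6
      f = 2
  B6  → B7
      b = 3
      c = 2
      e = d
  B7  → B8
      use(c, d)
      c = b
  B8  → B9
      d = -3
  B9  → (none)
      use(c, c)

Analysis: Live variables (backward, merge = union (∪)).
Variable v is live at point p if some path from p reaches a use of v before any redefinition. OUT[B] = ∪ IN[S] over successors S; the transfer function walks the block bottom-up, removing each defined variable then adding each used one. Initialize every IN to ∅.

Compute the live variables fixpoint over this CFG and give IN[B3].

Answer: {a, c, d}

Trace:
Per-block solution:
  B0: | IN={b, c, d, e} | OUT={b, d}
  B1: | IN={b, d} | OUT={c, d}
  B2: | IN={c, d} | OUT={a, c, d}
  B3: | IN={a, c, d} | OUT={a, c, d}
  B4: | IN={a, c} | OUT={a, c, d}
  B5: | IN={a, c, d} | OUT={a, c, d}
  B6: | IN={d} | OUT={b, c, d}
  B7: | IN={b, c, d} | OUT={c}
  B8: | IN={c} | OUT={c}
  B9: | IN={c} | OUT={}

Merge at B3: OUT[B3] = IN[B4] ⊔ IN[B5] = {a, c, d}
Applying B3's transfer function to that OUT value gives IN[B3] (row B3 above).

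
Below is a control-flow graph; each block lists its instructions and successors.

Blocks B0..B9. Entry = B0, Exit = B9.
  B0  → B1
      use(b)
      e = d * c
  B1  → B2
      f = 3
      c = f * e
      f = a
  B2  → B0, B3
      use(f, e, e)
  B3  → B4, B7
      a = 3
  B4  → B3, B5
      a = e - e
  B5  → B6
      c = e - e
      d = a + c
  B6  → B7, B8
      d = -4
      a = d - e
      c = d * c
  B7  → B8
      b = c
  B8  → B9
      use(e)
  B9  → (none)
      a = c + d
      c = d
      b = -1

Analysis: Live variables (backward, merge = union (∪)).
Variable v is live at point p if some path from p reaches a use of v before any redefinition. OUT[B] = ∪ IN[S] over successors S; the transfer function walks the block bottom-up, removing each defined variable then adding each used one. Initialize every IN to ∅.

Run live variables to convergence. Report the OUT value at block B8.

Per-block solution:
  B0:   IN={a, b, c, d}   OUT={a, b, d, e}
  B1:   IN={a, b, d, e}   OUT={a, b, c, d, e, f}
  B2:   IN={a, b, c, d, e, f}   OUT={a, b, c, d, e}
  B3:   IN={c, d, e}   OUT={c, d, e}
  B4:   IN={c, d, e}   OUT={a, c, d, e}
  B5:   IN={a, e}   OUT={c, e}
  B6:   IN={c, e}   OUT={c, d, e}
  B7:   IN={c, d, e}   OUT={c, d, e}
  B8:   IN={c, d, e}   OUT={c, d}
  B9:   IN={c, d}   OUT={}

Merge at B8: OUT[B8] = IN[B9] = {c, d}

Answer: {c, d}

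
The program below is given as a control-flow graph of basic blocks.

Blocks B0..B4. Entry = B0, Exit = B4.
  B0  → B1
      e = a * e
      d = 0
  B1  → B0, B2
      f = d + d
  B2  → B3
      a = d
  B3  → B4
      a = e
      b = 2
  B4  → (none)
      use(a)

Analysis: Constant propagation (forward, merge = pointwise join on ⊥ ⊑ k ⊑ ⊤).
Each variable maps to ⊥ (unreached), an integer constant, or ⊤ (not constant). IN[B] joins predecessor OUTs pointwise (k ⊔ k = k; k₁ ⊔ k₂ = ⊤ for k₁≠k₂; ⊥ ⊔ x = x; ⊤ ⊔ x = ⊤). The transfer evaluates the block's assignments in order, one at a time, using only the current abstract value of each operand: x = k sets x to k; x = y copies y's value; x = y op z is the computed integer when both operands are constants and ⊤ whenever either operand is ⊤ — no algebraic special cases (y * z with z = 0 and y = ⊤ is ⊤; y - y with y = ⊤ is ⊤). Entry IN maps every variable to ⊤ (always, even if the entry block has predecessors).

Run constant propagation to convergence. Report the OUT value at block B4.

Converged values:
  B0:   IN=(all ⊤)   OUT={d:0; rest ⊤}
  B1:   IN={d:0; rest ⊤}   OUT={d:0, f:0; rest ⊤}
  B2:   IN={d:0, f:0; rest ⊤}   OUT={a:0, d:0, f:0; rest ⊤}
  B3:   IN={a:0, d:0, f:0; rest ⊤}   OUT={b:2, d:0, f:0; rest ⊤}
  B4:   IN={b:2, d:0, f:0; rest ⊤}   OUT={b:2, d:0, f:0; rest ⊤}

Merge at B4: IN[B4] = OUT[B3] = {a: ⊤, b: 2, c: ⊤, d: 0, e: ⊤, f: 0}
Applying B4's transfer function to that IN value gives OUT[B4] (row B4 above).

Answer: {a: ⊤, b: 2, c: ⊤, d: 0, e: ⊤, f: 0}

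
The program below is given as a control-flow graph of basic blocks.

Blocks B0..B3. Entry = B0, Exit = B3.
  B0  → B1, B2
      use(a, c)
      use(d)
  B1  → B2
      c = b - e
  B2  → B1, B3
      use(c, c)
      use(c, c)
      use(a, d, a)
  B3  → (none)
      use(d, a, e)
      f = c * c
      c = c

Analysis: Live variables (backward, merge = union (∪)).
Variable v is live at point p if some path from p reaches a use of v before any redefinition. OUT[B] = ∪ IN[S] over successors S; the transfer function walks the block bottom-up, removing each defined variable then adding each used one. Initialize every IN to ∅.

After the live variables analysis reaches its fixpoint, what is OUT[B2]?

Answer: {a, b, c, d, e}

Derivation:
Converged values:
  B0:  IN={a, b, c, d, e}  OUT={a, b, c, d, e}
  B1:  IN={a, b, d, e}  OUT={a, b, c, d, e}
  B2:  IN={a, b, c, d, e}  OUT={a, b, c, d, e}
  B3:  IN={a, c, d, e}  OUT={}

Merge at B2: OUT[B2] = IN[B1] ⊔ IN[B3] = {a, b, c, d, e}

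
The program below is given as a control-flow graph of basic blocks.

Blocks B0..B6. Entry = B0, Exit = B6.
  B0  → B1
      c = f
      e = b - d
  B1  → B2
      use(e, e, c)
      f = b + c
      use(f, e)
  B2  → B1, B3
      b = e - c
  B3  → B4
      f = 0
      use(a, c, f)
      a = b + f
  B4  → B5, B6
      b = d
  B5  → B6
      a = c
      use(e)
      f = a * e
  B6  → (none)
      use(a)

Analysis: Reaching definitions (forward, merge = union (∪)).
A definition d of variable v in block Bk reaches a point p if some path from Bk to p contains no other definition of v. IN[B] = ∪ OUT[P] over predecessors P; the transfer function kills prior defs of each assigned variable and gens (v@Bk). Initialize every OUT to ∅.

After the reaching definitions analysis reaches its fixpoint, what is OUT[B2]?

Answer: {b@B2, c@B0, e@B0, f@B1}

Working:
Converged values:
  B0: | IN={} | OUT={c@B0, e@B0}
  B1: | IN={b@B2, c@B0, e@B0, f@B1} | OUT={b@B2, c@B0, e@B0, f@B1}
  B2: | IN={b@B2, c@B0, e@B0, f@B1} | OUT={b@B2, c@B0, e@B0, f@B1}
  B3: | IN={b@B2, c@B0, e@B0, f@B1} | OUT={a@B3, b@B2, c@B0, e@B0, f@B3}
  B4: | IN={a@B3, b@B2, c@B0, e@B0, f@B3} | OUT={a@B3, b@B4, c@B0, e@B0, f@B3}
  B5: | IN={a@B3, b@B4, c@B0, e@B0, f@B3} | OUT={a@B5, b@B4, c@B0, e@B0, f@B5}
  B6: | IN={a@B3, a@B5, b@B4, c@B0, e@B0, f@B3, f@B5} | OUT={a@B3, a@B5, b@B4, c@B0, e@B0, f@B3, f@B5}

Merge at B2: IN[B2] = OUT[B1] = {b@B2, c@B0, e@B0, f@B1}
Applying B2's transfer function to that IN value gives OUT[B2] (row B2 above).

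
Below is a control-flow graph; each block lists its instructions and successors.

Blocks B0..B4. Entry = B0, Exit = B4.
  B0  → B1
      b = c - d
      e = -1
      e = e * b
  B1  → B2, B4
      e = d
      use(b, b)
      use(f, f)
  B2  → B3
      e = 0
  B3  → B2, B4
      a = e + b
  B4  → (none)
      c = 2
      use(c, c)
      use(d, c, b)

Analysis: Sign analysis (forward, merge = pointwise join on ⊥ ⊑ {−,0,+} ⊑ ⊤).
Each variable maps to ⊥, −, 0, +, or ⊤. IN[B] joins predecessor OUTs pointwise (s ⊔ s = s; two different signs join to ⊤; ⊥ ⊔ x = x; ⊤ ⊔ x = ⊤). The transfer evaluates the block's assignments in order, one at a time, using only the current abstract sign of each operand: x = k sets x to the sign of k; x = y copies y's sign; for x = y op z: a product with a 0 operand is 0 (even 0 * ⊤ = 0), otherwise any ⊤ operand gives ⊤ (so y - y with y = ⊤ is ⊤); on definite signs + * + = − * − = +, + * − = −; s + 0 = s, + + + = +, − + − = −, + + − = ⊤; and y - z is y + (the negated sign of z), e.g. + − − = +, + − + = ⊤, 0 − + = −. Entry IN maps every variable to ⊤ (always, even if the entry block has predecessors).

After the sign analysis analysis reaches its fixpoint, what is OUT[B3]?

Answer: {a: ⊤, b: ⊤, c: ⊤, d: ⊤, e: 0, f: ⊤}

Derivation:
Converged values:
  B0:   IN=(all ⊤)   OUT=(all ⊤)
  B1:   IN=(all ⊤)   OUT=(all ⊤)
  B2:   IN=(all ⊤)   OUT={e:0; rest ⊤}
  B3:   IN={e:0; rest ⊤}   OUT={e:0; rest ⊤}
  B4:   IN=(all ⊤)   OUT={c:+; rest ⊤}

Merge at B3: IN[B3] = OUT[B2] = {a: ⊤, b: ⊤, c: ⊤, d: ⊤, e: 0, f: ⊤}
Applying B3's transfer function to that IN value gives OUT[B3] (row B3 above).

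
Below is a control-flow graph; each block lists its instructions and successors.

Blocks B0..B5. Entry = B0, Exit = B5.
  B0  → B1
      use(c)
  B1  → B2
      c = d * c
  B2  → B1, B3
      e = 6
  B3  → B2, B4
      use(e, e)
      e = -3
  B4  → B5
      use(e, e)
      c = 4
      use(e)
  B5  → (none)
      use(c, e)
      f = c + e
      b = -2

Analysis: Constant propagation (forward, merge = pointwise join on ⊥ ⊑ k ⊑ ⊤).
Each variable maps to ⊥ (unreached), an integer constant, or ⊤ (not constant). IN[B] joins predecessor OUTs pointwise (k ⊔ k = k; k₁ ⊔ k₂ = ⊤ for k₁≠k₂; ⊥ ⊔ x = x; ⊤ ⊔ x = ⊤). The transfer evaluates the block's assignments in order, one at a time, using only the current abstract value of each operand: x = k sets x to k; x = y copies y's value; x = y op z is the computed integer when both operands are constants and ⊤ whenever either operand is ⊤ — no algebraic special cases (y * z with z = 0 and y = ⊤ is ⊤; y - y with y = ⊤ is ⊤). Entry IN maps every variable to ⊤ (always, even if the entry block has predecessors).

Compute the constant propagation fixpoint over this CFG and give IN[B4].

Converged values:
  B0:  IN=(all ⊤)  OUT=(all ⊤)
  B1:  IN=(all ⊤)  OUT=(all ⊤)
  B2:  IN=(all ⊤)  OUT={e:6; rest ⊤}
  B3:  IN={e:6; rest ⊤}  OUT={e:-3; rest ⊤}
  B4:  IN={e:-3; rest ⊤}  OUT={c:4, e:-3; rest ⊤}
  B5:  IN={c:4, e:-3; rest ⊤}  OUT={b:-2, c:4, e:-3, f:1; rest ⊤}

Merge at B4: IN[B4] = OUT[B3] = {a: ⊤, b: ⊤, c: ⊤, d: ⊤, e: -3, f: ⊤}

Answer: {a: ⊤, b: ⊤, c: ⊤, d: ⊤, e: -3, f: ⊤}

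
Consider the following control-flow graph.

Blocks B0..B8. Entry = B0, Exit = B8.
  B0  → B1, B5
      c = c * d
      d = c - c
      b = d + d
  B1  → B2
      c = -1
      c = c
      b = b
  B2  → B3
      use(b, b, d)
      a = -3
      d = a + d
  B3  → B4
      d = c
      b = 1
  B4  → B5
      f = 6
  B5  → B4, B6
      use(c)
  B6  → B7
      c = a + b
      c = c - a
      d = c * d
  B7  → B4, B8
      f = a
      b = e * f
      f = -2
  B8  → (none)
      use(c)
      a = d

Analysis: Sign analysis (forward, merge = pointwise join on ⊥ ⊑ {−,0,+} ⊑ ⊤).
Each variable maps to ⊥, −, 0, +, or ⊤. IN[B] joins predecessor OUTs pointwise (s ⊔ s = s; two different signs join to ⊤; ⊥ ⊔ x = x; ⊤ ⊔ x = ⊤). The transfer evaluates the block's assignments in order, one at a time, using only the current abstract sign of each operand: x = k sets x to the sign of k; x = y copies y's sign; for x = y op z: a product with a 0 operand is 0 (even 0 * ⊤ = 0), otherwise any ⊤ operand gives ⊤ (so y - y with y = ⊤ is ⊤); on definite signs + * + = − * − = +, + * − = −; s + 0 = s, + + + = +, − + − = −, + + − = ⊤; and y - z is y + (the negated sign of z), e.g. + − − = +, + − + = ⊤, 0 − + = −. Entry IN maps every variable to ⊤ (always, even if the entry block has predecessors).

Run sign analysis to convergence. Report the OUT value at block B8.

Per-block solution:
  B0:  IN=(all ⊤)  OUT=(all ⊤)
  B1:  IN=(all ⊤)  OUT={c:-; rest ⊤}
  B2:  IN={c:-; rest ⊤}  OUT={a:-, c:-; rest ⊤}
  B3:  IN={a:-, c:-; rest ⊤}  OUT={a:-, b:+, c:-, d:-; rest ⊤}
  B4:  IN=(all ⊤)  OUT={f:+; rest ⊤}
  B5:  IN=(all ⊤)  OUT=(all ⊤)
  B6:  IN=(all ⊤)  OUT=(all ⊤)
  B7:  IN=(all ⊤)  OUT={f:-; rest ⊤}
  B8:  IN={f:-; rest ⊤}  OUT={f:-; rest ⊤}

Merge at B8: IN[B8] = OUT[B7] = {a: ⊤, b: ⊤, c: ⊤, d: ⊤, e: ⊤, f: -}
Applying B8's transfer function to that IN value gives OUT[B8] (row B8 above).

Answer: {a: ⊤, b: ⊤, c: ⊤, d: ⊤, e: ⊤, f: -}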